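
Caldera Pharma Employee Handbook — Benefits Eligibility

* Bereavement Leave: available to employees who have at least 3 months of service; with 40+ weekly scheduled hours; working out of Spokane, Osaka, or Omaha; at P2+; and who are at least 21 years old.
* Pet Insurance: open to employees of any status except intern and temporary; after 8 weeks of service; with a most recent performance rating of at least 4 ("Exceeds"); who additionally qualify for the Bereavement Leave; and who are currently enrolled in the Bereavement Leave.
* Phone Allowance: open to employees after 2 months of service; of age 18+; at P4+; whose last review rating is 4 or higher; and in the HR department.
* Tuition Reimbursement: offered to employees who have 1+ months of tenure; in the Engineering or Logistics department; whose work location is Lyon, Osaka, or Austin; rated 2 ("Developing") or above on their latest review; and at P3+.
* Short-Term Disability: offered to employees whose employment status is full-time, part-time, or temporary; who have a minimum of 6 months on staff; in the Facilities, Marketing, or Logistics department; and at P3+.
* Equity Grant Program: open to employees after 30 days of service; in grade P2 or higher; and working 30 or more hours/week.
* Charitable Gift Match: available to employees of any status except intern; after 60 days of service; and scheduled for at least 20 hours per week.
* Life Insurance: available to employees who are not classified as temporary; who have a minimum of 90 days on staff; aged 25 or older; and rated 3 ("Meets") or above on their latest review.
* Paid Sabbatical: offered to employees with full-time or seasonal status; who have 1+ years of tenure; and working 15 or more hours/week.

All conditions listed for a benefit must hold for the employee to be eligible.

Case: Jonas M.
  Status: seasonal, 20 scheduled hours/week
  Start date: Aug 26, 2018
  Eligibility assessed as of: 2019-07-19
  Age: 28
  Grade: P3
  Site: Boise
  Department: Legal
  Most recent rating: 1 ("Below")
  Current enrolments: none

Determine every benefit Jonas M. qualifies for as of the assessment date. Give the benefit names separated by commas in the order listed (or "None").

Charitable Gift Match

Service from Aug 26, 2018 to 2019-07-19: 327 days.
Bereavement Leave — service 327 days ≥ 3 months (≈90 days) ✓; 20 hrs/wk < 40 ✗ → not eligible.
Pet Insurance — status seasonal ✓ (not excluded); service 327 days ≥ 8 weeks (≈56 days) ✓; rating 1 < 4 ✗ → not eligible.
Phone Allowance — service 327 days ≥ 2 months (≈60 days) ✓; age 28 ≥ 18 ✓; grade P3 < P4 ✗ → not eligible.
Tuition Reimbursement — service 327 days ≥ 1 month (≈30 days) ✓; dept Legal ✗ → not eligible.
Short-Term Disability — status seasonal ✗ (requires full-time, part-time, or temporary) → not eligible.
Equity Grant Program — service 327 days ≥ 30 days ✓; grade P3 ≥ P2 ✓; 20 hrs/wk < 30 ✗ → not eligible.
Charitable Gift Match — status seasonal ✓ (not excluded); service 327 days ≥ 60 days ✓; 20 hrs/wk ≥ 20 ✓ → eligible.
Life Insurance — status seasonal ✓ (not excluded); service 327 days ≥ 90 days ✓; age 28 ≥ 25 ✓; rating 1 < 3 ✗ → not eligible.
Paid Sabbatical — status seasonal ✓; service 327 days < 1 year (≈365 days) ✗ → not eligible.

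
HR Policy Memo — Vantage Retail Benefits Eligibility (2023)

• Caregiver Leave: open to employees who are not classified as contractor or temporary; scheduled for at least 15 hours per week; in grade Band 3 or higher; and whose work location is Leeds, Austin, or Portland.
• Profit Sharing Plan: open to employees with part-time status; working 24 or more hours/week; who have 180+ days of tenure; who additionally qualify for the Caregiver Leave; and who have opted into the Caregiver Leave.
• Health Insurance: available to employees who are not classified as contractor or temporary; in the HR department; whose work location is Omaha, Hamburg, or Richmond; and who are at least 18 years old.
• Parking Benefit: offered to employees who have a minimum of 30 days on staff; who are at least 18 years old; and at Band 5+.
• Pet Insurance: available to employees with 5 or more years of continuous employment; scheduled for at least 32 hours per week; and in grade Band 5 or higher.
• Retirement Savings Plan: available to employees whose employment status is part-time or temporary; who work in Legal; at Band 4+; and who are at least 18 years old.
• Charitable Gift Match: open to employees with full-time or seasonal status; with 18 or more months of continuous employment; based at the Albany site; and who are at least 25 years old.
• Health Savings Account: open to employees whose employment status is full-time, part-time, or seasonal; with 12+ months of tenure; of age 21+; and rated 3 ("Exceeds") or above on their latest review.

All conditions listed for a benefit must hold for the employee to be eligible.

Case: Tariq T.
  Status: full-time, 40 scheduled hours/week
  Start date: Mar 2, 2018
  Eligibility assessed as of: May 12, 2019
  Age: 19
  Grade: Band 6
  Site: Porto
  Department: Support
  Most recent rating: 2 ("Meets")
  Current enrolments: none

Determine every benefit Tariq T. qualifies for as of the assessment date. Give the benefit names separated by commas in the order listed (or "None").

Parking Benefit

Service from Mar 2, 2018 to May 12, 2019: 436 days.
Caregiver Leave — status full-time ✓ (not excluded); 40 hrs/wk ≥ 15 ✓; grade Band 6 ≥ Band 3 ✓; site Porto ✗ (not Leeds, Austin, or Portland) → not eligible.
Profit Sharing Plan — status full-time ✗ (requires part-time) → not eligible.
Health Insurance — status full-time ✓ (not excluded); dept Support ✗ → not eligible.
Parking Benefit — service 436 days ≥ 30 days ✓; age 19 ≥ 18 ✓; grade Band 6 ≥ Band 5 ✓ → eligible.
Pet Insurance — service 436 days < 5 years (≈1825 days) ✗ → not eligible.
Retirement Savings Plan — status full-time ✗ (requires part-time or temporary) → not eligible.
Charitable Gift Match — status full-time ✓; service 436 days < 18 months (≈540 days) ✗ → not eligible.
Health Savings Account — status full-time ✓; service 436 days ≥ 12 months (≈360 days) ✓; age 19 < 21 ✗ → not eligible.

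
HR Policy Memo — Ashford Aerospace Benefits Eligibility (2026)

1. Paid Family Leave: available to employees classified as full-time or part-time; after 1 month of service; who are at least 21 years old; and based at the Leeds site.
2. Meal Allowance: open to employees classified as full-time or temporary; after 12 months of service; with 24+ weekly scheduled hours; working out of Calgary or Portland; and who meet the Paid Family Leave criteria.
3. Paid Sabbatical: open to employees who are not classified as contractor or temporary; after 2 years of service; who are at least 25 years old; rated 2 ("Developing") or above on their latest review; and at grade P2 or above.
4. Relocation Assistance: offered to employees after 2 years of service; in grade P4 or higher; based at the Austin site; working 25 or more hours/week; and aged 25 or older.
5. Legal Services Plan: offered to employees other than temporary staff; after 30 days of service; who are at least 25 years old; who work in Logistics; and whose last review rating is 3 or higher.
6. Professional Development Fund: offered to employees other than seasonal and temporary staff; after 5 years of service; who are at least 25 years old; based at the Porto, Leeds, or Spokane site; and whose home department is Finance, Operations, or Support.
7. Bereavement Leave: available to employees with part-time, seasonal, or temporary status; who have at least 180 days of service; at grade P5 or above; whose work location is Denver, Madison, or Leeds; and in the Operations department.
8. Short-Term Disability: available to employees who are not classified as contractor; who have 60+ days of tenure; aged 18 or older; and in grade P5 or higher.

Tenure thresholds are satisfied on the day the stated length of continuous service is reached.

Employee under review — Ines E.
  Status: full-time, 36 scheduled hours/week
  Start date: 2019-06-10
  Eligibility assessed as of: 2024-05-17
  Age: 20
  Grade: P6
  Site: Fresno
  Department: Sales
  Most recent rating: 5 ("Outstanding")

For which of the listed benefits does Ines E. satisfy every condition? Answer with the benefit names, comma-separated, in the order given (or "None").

Short-Term Disability

Service from 2019-06-10 to 2024-05-17: 1803 days.
Paid Family Leave — status full-time ✓; service 1803 days ≥ 1 month (≈30 days) ✓; age 20 < 21 ✗ → not eligible.
Meal Allowance — status full-time ✓; service 1803 days ≥ 12 months (≈360 days) ✓; 36 hrs/wk ≥ 24 ✓; site Fresno ✗ (not Calgary or Portland) → not eligible.
Paid Sabbatical — status full-time ✓ (not excluded); service 1803 days ≥ 2 years (≈730 days) ✓; age 20 < 25 ✗ → not eligible.
Relocation Assistance — service 1803 days ≥ 2 years (≈730 days) ✓; grade P6 ≥ P4 ✓; site Fresno ✗ (not Austin) → not eligible.
Legal Services Plan — status full-time ✓ (not excluded); service 1803 days ≥ 30 days ✓; age 20 < 25 ✗ → not eligible.
Professional Development Fund — status full-time ✓ (not excluded); service 1803 days < 5 years (≈1825 days) ✗ → not eligible.
Bereavement Leave — status full-time ✗ (requires part-time, seasonal, or temporary) → not eligible.
Short-Term Disability — status full-time ✓ (not excluded); service 1803 days ≥ 60 days ✓; age 20 ≥ 18 ✓; grade P6 ≥ P5 ✓ → eligible.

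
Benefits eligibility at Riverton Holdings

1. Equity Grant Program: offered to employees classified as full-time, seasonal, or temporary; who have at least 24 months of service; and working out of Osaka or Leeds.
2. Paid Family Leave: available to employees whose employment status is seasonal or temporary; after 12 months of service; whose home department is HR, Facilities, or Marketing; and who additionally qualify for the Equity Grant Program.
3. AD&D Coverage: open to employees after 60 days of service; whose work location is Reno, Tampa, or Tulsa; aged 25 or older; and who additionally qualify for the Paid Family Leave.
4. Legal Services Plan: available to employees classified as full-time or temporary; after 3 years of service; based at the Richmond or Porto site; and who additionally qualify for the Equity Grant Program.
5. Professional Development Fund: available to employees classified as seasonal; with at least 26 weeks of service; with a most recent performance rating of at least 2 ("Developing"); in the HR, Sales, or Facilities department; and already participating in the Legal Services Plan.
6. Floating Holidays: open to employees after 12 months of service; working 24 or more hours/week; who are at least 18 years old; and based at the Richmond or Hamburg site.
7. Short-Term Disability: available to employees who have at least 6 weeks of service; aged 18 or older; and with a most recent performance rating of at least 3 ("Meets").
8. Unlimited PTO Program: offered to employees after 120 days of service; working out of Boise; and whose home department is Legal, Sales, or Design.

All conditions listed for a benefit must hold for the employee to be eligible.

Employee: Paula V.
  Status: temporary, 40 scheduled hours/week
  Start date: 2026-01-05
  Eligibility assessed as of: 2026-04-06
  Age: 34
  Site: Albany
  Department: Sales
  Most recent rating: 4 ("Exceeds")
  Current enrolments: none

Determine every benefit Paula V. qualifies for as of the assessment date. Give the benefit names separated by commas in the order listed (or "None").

Short-Term Disability

Service from 2026-01-05 to 2026-04-06: 91 days.
Equity Grant Program — status temporary ✓; service 91 days < 24 months (≈720 days) ✗ → not eligible.
Paid Family Leave — status temporary ✓; service 91 days < 12 months (≈360 days) ✗ → not eligible.
AD&D Coverage — service 91 days ≥ 60 days ✓; site Albany ✗ (not Reno, Tampa, or Tulsa) → not eligible.
Legal Services Plan — status temporary ✓; service 91 days < 3 years (≈1095 days) ✗ → not eligible.
Professional Development Fund — status temporary ✗ (requires seasonal) → not eligible.
Floating Holidays — service 91 days < 12 months (≈360 days) ✗ → not eligible.
Short-Term Disability — service 91 days ≥ 6 weeks (≈42 days) ✓; age 34 ≥ 18 ✓; rating 4 ≥ 3 ✓ → eligible.
Unlimited PTO Program — service 91 days < 120 days ✗ → not eligible.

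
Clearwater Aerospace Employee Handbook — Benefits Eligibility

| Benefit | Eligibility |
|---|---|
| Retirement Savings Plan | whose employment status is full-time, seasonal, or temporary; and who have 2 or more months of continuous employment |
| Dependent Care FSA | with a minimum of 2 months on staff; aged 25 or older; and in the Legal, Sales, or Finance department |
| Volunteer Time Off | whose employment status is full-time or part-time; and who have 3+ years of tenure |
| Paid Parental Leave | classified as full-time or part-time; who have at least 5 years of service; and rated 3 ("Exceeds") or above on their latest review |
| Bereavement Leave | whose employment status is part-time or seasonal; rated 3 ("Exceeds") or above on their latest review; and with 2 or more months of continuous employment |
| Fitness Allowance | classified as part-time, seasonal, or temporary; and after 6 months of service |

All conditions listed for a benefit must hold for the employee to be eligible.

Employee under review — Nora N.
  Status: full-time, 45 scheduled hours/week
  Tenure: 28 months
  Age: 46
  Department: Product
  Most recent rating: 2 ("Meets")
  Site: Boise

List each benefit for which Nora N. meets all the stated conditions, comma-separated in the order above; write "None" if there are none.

Retirement Savings Plan — status full-time ✓; service 28 months ≥ 2 months ✓ → eligible.
Dependent Care FSA — service 28 months ≥ 2 months ✓; age 46 ≥ 25 ✓; dept Product ✗ → not eligible.
Volunteer Time Off — status full-time ✓; service 28 months < 3 years (≈1095 days) ✗ → not eligible.
Paid Parental Leave — status full-time ✓; service 28 months < 5 years (≈1825 days) ✗ → not eligible.
Bereavement Leave — status full-time ✗ (requires part-time or seasonal) → not eligible.
Fitness Allowance — status full-time ✗ (requires part-time, seasonal, or temporary) → not eligible.

Retirement Savings Plan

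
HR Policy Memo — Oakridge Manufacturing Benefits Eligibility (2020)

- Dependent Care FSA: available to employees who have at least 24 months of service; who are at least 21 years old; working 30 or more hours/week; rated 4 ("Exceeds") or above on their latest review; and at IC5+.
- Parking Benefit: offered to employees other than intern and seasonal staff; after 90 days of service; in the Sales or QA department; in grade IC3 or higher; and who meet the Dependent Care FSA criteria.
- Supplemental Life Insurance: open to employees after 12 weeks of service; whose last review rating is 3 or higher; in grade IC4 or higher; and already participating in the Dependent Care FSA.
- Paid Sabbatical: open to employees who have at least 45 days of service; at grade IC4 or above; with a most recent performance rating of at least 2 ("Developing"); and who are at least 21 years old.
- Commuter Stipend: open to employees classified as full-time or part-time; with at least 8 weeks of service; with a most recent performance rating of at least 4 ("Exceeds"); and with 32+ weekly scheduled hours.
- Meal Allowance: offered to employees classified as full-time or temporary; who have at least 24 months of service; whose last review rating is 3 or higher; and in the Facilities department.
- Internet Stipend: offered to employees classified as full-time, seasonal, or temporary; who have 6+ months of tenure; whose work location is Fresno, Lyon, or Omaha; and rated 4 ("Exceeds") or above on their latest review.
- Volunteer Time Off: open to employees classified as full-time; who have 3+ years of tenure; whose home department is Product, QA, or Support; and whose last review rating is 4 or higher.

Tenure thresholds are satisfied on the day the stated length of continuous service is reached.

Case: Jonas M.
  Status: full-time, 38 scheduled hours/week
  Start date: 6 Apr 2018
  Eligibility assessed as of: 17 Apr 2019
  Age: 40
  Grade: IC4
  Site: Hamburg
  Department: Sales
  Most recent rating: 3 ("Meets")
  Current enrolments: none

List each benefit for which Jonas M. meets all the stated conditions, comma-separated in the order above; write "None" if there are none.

Paid Sabbatical

Service from 6 Apr 2018 to 17 Apr 2019: 376 days.
Dependent Care FSA — service 376 days < 24 months (≈720 days) ✗ → not eligible.
Parking Benefit — status full-time ✓ (not excluded); service 376 days ≥ 90 days ✓; dept Sales ✓; grade IC4 ≥ IC3 ✓; not eligible for Dependent Care FSA ✗ → not eligible.
Supplemental Life Insurance — service 376 days ≥ 12 weeks (≈84 days) ✓; rating 3 ≥ 3 ✓; grade IC4 ≥ IC4 ✓; not enrolled in Dependent Care FSA ✗ → not eligible.
Paid Sabbatical — service 376 days ≥ 45 days ✓; grade IC4 ≥ IC4 ✓; rating 3 ≥ 2 ✓; age 40 ≥ 21 ✓ → eligible.
Commuter Stipend — status full-time ✓; service 376 days ≥ 8 weeks (≈56 days) ✓; rating 3 < 4 ✗ → not eligible.
Meal Allowance — status full-time ✓; service 376 days < 24 months (≈720 days) ✗ → not eligible.
Internet Stipend — status full-time ✓; service 376 days ≥ 6 months (≈180 days) ✓; site Hamburg ✗ (not Fresno, Lyon, or Omaha) → not eligible.
Volunteer Time Off — status full-time ✓; service 376 days < 3 years (≈1095 days) ✗ → not eligible.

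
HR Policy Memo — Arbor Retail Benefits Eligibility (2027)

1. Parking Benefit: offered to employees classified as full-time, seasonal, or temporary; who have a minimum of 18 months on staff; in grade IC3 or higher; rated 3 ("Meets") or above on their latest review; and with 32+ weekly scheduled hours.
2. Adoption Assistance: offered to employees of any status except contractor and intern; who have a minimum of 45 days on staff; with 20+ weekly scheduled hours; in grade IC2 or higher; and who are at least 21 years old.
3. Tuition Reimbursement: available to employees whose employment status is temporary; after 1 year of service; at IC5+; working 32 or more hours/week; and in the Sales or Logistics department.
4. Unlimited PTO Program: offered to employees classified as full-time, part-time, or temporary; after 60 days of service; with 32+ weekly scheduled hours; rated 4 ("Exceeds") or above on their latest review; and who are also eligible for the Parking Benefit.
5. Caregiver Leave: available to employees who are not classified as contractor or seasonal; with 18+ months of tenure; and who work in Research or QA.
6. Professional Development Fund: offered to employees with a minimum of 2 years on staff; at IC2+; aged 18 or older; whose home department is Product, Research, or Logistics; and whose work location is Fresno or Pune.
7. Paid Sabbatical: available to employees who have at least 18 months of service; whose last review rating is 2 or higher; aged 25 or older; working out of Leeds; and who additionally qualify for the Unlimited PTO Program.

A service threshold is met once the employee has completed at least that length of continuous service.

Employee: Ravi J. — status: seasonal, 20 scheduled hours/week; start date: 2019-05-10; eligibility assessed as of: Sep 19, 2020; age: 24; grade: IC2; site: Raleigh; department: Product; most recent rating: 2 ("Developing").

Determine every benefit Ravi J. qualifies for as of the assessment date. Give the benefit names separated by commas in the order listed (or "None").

Service from 2019-05-10 to Sep 19, 2020: 498 days.
Parking Benefit — status seasonal ✓; service 498 days < 18 months (≈540 days) ✗ → not eligible.
Adoption Assistance — status seasonal ✓ (not excluded); service 498 days ≥ 45 days ✓; 20 hrs/wk ≥ 20 ✓; grade IC2 ≥ IC2 ✓; age 24 ≥ 21 ✓ → eligible.
Tuition Reimbursement — status seasonal ✗ (requires temporary) → not eligible.
Unlimited PTO Program — status seasonal ✗ (requires full-time, part-time, or temporary) → not eligible.
Caregiver Leave — status seasonal ✗ (excluded) → not eligible.
Professional Development Fund — service 498 days < 2 years (≈730 days) ✗ → not eligible.
Paid Sabbatical — service 498 days < 18 months (≈540 days) ✗ → not eligible.

Adoption Assistance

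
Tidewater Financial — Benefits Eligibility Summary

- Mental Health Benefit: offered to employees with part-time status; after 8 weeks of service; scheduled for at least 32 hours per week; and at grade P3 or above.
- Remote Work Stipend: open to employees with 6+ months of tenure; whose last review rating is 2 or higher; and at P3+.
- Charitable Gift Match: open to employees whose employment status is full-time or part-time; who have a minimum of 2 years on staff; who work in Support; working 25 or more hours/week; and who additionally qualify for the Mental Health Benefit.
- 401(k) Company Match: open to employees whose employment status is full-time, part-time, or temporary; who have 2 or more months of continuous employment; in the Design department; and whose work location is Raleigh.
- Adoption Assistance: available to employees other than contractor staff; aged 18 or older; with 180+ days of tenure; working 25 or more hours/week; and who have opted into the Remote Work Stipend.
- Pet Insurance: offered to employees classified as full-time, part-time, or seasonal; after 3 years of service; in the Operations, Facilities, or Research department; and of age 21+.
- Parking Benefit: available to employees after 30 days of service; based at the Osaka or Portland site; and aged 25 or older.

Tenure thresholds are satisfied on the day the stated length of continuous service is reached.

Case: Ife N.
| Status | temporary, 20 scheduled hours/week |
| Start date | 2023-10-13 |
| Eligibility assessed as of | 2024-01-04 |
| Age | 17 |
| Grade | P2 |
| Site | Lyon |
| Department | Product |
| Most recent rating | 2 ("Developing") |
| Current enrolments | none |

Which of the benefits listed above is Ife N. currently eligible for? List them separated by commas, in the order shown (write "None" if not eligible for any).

Service from 2023-10-13 to 2024-01-04: 83 days.
Mental Health Benefit — status temporary ✗ (requires part-time) → not eligible.
Remote Work Stipend — service 83 days < 6 months (≈180 days) ✗ → not eligible.
Charitable Gift Match — status temporary ✗ (requires full-time or part-time) → not eligible.
401(k) Company Match — status temporary ✓; service 83 days ≥ 2 months (≈60 days) ✓; dept Product ✗ → not eligible.
Adoption Assistance — status temporary ✓ (not excluded); age 17 < 18 ✗ → not eligible.
Pet Insurance — status temporary ✗ (requires full-time, part-time, or seasonal) → not eligible.
Parking Benefit — service 83 days ≥ 30 days ✓; site Lyon ✗ (not Osaka or Portland) → not eligible.

None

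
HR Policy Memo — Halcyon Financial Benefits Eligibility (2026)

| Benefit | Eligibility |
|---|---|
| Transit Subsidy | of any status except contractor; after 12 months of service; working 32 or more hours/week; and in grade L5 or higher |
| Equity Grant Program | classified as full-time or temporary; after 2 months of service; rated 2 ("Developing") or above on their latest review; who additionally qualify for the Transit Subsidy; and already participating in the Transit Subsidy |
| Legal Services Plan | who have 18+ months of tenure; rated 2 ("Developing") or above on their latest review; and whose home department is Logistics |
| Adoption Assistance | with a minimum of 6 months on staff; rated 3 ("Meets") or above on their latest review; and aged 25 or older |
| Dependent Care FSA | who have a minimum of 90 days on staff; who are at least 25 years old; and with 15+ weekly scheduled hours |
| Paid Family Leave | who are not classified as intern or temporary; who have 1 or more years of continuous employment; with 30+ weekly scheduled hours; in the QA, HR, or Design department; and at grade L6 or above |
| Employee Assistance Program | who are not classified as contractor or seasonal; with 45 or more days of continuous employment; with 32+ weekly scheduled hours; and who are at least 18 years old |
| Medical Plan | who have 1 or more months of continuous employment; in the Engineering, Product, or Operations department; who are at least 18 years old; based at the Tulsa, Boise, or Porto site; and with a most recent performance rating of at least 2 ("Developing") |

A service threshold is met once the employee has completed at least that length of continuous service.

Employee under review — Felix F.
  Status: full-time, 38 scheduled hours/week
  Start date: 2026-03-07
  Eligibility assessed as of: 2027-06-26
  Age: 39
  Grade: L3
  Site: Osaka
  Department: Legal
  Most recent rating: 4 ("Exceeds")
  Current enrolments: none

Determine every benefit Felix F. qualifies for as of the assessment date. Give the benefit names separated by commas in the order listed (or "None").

Adoption Assistance, Dependent Care FSA, Employee Assistance Program

Service from 2026-03-07 to 2027-06-26: 476 days.
Transit Subsidy — status full-time ✓ (not excluded); service 476 days ≥ 12 months (≈360 days) ✓; 38 hrs/wk ≥ 32 ✓; grade L3 < L5 ✗ → not eligible.
Equity Grant Program — status full-time ✓; service 476 days ≥ 2 months (≈60 days) ✓; rating 4 ≥ 2 ✓; not eligible for Transit Subsidy ✗ → not eligible.
Legal Services Plan — service 476 days < 18 months (≈540 days) ✗ → not eligible.
Adoption Assistance — service 476 days ≥ 6 months (≈180 days) ✓; rating 4 ≥ 3 ✓; age 39 ≥ 25 ✓ → eligible.
Dependent Care FSA — service 476 days ≥ 90 days ✓; age 39 ≥ 25 ✓; 38 hrs/wk ≥ 15 ✓ → eligible.
Paid Family Leave — status full-time ✓ (not excluded); service 476 days ≥ 1 year (≈365 days) ✓; 38 hrs/wk ≥ 30 ✓; dept Legal ✗ → not eligible.
Employee Assistance Program — status full-time ✓ (not excluded); service 476 days ≥ 45 days ✓; 38 hrs/wk ≥ 32 ✓; age 39 ≥ 18 ✓ → eligible.
Medical Plan — service 476 days ≥ 1 month (≈30 days) ✓; dept Legal ✗ → not eligible.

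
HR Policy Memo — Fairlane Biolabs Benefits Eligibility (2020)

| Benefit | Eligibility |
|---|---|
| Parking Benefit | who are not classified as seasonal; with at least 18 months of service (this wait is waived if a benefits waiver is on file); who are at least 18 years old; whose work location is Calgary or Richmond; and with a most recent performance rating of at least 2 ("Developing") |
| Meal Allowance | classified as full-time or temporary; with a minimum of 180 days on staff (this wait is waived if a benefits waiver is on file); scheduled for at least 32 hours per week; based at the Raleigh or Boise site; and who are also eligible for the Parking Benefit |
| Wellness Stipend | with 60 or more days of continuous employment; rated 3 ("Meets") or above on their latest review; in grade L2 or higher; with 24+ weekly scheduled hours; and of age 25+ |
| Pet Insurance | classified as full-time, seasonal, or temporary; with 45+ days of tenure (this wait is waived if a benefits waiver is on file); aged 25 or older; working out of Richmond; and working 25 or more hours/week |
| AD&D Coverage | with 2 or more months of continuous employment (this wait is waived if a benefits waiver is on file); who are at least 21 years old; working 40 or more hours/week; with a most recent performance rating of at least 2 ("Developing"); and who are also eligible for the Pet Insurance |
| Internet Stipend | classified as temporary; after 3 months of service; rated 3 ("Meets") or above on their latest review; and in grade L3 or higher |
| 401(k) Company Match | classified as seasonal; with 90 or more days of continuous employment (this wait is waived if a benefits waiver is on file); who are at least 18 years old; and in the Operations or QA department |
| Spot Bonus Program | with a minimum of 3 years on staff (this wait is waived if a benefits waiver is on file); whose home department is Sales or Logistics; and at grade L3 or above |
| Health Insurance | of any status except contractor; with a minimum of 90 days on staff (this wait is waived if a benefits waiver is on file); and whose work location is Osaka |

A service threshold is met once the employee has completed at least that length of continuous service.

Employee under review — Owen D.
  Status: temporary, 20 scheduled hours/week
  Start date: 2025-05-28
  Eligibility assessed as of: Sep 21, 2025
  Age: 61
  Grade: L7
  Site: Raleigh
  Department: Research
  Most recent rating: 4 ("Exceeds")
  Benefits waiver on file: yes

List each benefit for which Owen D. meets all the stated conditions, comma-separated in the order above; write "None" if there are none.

Internet Stipend

Service from 2025-05-28 to Sep 21, 2025: 116 days.
Parking Benefit — status temporary ✓ (not excluded); benefits waiver on file ✓; age 61 ≥ 18 ✓; site Raleigh ✗ (not Calgary or Richmond) → not eligible.
Meal Allowance — status temporary ✓; benefits waiver on file ✓; 20 hrs/wk < 32 ✗ → not eligible.
Wellness Stipend — service 116 days ≥ 60 days ✓; rating 4 ≥ 3 ✓; grade L7 ≥ L2 ✓; 20 hrs/wk < 24 ✗ → not eligible.
Pet Insurance — status temporary ✓; benefits waiver on file ✓; age 61 ≥ 25 ✓; site Raleigh ✗ (not Richmond) → not eligible.
AD&D Coverage — benefits waiver on file ✓; age 61 ≥ 21 ✓; 20 hrs/wk < 40 ✗ → not eligible.
Internet Stipend — status temporary ✓; service 116 days ≥ 3 months (≈90 days) ✓; rating 4 ≥ 3 ✓; grade L7 ≥ L3 ✓ → eligible.
401(k) Company Match — status temporary ✗ (requires seasonal) → not eligible.
Spot Bonus Program — benefits waiver on file ✓; dept Research ✗ → not eligible.
Health Insurance — status temporary ✓ (not excluded); benefits waiver on file ✓; site Raleigh ✗ (not Osaka) → not eligible.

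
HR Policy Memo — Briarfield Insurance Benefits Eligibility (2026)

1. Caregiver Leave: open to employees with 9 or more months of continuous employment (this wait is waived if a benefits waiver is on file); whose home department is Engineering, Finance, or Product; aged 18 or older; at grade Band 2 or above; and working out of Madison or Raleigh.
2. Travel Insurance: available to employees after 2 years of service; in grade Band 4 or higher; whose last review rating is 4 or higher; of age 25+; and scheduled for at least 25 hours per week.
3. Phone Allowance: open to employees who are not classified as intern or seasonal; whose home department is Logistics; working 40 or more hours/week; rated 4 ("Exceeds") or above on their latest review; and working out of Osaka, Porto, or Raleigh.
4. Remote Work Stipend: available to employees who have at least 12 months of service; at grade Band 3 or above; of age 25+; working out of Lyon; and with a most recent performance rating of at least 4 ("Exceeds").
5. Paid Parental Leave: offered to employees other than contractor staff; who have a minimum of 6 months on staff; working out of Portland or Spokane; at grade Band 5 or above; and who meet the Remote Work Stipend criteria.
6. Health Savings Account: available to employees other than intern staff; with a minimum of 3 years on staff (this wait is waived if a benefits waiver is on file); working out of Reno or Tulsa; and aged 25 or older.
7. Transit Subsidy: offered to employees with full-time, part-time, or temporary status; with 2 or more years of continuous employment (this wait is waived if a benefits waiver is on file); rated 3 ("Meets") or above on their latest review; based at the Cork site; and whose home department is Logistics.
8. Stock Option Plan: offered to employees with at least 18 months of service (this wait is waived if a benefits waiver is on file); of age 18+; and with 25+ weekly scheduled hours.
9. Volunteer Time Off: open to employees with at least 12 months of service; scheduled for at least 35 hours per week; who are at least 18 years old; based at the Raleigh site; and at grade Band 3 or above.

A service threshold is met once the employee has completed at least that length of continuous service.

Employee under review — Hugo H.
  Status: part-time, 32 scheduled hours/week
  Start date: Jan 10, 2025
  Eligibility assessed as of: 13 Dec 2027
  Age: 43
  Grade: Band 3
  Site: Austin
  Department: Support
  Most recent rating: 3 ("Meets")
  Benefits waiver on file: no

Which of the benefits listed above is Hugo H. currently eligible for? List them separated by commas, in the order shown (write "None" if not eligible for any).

Stock Option Plan

Service from Jan 10, 2025 to 13 Dec 2027: 1067 days.
Caregiver Leave — no waiver, service 1067 days ≥ 9 months (≈270 days) ✓; dept Support ✗ → not eligible.
Travel Insurance — service 1067 days ≥ 2 years (≈730 days) ✓; grade Band 3 < Band 4 ✗ → not eligible.
Phone Allowance — status part-time ✓ (not excluded); dept Support ✗ → not eligible.
Remote Work Stipend — service 1067 days ≥ 12 months (≈360 days) ✓; grade Band 3 ≥ Band 3 ✓; age 43 ≥ 25 ✓; site Austin ✗ (not Lyon) → not eligible.
Paid Parental Leave — status part-time ✓ (not excluded); service 1067 days ≥ 6 months (≈180 days) ✓; site Austin ✗ (not Portland or Spokane) → not eligible.
Health Savings Account — status part-time ✓ (not excluded); no waiver, service 1067 days < 3 years (≈1095 days) ✗ → not eligible.
Transit Subsidy — status part-time ✓; no waiver, service 1067 days ≥ 2 years (≈730 days) ✓; rating 3 ≥ 3 ✓; site Austin ✗ (not Cork) → not eligible.
Stock Option Plan — no waiver, service 1067 days ≥ 18 months (≈540 days) ✓; age 43 ≥ 18 ✓; 32 hrs/wk ≥ 25 ✓ → eligible.
Volunteer Time Off — service 1067 days ≥ 12 months (≈360 days) ✓; 32 hrs/wk < 35 ✗ → not eligible.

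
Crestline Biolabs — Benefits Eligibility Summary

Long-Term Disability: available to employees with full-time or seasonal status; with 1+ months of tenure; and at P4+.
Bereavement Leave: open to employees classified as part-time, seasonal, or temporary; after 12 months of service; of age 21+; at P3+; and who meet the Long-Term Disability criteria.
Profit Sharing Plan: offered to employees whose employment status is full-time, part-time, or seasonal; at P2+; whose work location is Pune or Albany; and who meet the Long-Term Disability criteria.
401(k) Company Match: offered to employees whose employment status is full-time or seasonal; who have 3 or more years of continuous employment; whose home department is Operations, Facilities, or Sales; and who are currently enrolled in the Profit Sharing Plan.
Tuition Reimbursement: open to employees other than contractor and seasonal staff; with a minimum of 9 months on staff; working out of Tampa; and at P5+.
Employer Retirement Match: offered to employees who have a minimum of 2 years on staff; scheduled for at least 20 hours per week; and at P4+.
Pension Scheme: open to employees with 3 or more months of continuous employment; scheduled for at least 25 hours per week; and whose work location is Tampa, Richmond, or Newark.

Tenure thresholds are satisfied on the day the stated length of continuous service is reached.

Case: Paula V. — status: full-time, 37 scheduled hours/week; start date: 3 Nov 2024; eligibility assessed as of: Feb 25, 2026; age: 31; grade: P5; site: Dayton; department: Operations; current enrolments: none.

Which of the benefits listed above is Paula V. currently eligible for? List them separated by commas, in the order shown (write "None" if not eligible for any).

Service from 3 Nov 2024 to Feb 25, 2026: 479 days.
Long-Term Disability — status full-time ✓; service 479 days ≥ 1 month (≈30 days) ✓; grade P5 ≥ P4 ✓ → eligible.
Bereavement Leave — status full-time ✗ (requires part-time, seasonal, or temporary) → not eligible.
Profit Sharing Plan — status full-time ✓; grade P5 ≥ P2 ✓; site Dayton ✗ (not Pune or Albany) → not eligible.
401(k) Company Match — status full-time ✓; service 479 days < 3 years (≈1095 days) ✗ → not eligible.
Tuition Reimbursement — status full-time ✓ (not excluded); service 479 days ≥ 9 months (≈270 days) ✓; site Dayton ✗ (not Tampa) → not eligible.
Employer Retirement Match — service 479 days < 2 years (≈730 days) ✗ → not eligible.
Pension Scheme — service 479 days ≥ 3 months (≈90 days) ✓; 37 hrs/wk ≥ 25 ✓; site Dayton ✗ (not Tampa, Richmond, or Newark) → not eligible.

Long-Term Disability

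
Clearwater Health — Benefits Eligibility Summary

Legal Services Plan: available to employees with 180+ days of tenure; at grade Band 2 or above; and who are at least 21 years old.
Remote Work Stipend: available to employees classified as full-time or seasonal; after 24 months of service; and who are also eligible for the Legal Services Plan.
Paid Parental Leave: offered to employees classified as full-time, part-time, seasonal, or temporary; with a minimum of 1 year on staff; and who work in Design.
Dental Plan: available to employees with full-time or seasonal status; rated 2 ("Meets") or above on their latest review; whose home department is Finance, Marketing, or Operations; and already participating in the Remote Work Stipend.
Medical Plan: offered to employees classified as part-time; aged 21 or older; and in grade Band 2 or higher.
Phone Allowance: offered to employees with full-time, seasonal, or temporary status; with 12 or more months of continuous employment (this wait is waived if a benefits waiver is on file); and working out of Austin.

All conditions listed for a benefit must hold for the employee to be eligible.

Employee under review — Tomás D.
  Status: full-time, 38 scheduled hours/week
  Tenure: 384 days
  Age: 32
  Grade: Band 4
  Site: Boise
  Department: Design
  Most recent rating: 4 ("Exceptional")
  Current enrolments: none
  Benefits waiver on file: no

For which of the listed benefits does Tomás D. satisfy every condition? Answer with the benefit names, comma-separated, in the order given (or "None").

Legal Services Plan — service 384 days ≥ 180 days ✓; grade Band 4 ≥ Band 2 ✓; age 32 ≥ 21 ✓ → eligible.
Remote Work Stipend — status full-time ✓; service 384 days < 24 months (≈720 days) ✗ → not eligible.
Paid Parental Leave — status full-time ✓; service 384 days ≥ 1 year (≈365 days) ✓; dept Design ✓ → eligible.
Dental Plan — status full-time ✓; rating 4 ≥ 2 ✓; dept Design ✗ → not eligible.
Medical Plan — status full-time ✗ (requires part-time) → not eligible.
Phone Allowance — status full-time ✓; no waiver, service 384 days ≥ 12 months (≈360 days) ✓; site Boise ✗ (not Austin) → not eligible.

Legal Services Plan, Paid Parental Leave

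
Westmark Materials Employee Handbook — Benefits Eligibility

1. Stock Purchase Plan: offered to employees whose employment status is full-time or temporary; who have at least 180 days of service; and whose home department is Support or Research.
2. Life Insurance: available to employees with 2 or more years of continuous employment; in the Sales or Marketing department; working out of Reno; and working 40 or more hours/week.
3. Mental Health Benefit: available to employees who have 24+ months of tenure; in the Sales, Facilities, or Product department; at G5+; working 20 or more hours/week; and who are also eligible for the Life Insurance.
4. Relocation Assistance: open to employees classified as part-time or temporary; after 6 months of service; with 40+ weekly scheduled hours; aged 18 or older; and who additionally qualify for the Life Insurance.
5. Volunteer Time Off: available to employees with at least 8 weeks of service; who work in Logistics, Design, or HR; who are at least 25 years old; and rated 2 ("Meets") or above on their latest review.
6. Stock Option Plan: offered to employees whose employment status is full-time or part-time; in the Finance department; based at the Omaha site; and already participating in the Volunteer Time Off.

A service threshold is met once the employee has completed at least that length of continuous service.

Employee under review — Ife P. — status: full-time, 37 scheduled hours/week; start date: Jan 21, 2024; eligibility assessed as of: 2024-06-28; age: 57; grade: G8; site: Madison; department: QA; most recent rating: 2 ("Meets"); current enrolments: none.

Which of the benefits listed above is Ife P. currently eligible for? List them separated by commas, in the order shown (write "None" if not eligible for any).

None

Service from Jan 21, 2024 to 2024-06-28: 159 days.
Stock Purchase Plan — status full-time ✓; service 159 days < 180 days ✗ → not eligible.
Life Insurance — service 159 days < 2 years (≈730 days) ✗ → not eligible.
Mental Health Benefit — service 159 days < 24 months (≈720 days) ✗ → not eligible.
Relocation Assistance — status full-time ✗ (requires part-time or temporary) → not eligible.
Volunteer Time Off — service 159 days ≥ 8 weeks (≈56 days) ✓; dept QA ✗ → not eligible.
Stock Option Plan — status full-time ✓; dept QA ✗ → not eligible.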